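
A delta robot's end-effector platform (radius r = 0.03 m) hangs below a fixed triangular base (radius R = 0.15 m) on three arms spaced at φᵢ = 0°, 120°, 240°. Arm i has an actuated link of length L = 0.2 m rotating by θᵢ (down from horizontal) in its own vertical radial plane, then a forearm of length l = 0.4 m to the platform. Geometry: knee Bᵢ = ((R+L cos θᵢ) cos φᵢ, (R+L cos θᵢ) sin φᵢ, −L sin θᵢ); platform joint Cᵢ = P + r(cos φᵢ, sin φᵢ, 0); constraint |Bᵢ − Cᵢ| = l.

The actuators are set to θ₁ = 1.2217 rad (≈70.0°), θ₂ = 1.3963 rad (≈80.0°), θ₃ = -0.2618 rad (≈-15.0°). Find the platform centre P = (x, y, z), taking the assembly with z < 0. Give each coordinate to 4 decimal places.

O1 = (0.1884·cos0.0°, 0.1884·sin0.0°, -0.1879) = (0.1884, 0.0000, -0.1879)
arm 2 at φ=120.0°: (R−r)+L cos θ2 = 0.1547;  O2 = (-0.0774, 0.1340, -0.1970)
φ3=240.0°: virtual centre (-0.1566, -0.2712, 0.0518), radius l
subtract pairs → two planes through P
plane₁₂: -0.5315x+0.2680y+-0.0181z = -0.0081
det = 0.4732;  x = -0.0077+0.2508z,  y = -0.0454+0.5648z
sphere 1 gives Az²+Bz+C=0 with A=1.3819, B=0.2262, C=-0.0842;  B²−4AC=0.5164;  roots -0.3419, 0.1782;  negative root z = -0.3419
x = -0.0934, y = -0.2385

(-0.0934, -0.2385, -0.3419)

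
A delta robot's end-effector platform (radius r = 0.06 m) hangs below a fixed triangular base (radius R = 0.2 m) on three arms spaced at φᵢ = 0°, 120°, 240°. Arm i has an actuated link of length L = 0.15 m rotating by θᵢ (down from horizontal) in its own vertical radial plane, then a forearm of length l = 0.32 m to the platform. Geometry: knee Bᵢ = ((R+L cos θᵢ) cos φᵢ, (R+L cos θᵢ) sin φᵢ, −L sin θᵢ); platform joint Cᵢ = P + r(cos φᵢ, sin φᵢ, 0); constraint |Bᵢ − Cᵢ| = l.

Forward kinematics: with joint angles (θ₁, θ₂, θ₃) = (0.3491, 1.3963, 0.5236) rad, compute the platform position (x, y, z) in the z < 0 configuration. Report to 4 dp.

φ1=0.0°: virtual centre (0.2810, 0.0000, -0.0513), radius l
φ2=120.0°: virtual centre (-0.0830, 0.1438, -0.1477), radius l
centre 3 = (0.2699·cos240.0°, 0.2699·sin240.0°, -0.0750) = (-0.1350, -0.2337, -0.0750)
|centre ₂|²−|centre ₁|² = -0.0322;  |centre ₃|²−|centre ₁|² = -0.0031
[-0.7279 0.2876 -0.1928]·P = -0.0322;  [-0.8318 -0.4675 -0.0474]·P = -0.0031
det = 0.5795;  x = 0.0275+-0.1791z,  y = -0.0423+0.2173z
sphere 1 gives Az²+Bz+C=0 with A=1.0793, B=0.1750, C=-0.0337;  B²−4AC=0.1763;  roots -0.2756, 0.1134;  negative root z = -0.2756
x = 0.0768, y = -0.1022

(0.0768, -0.1022, -0.2756)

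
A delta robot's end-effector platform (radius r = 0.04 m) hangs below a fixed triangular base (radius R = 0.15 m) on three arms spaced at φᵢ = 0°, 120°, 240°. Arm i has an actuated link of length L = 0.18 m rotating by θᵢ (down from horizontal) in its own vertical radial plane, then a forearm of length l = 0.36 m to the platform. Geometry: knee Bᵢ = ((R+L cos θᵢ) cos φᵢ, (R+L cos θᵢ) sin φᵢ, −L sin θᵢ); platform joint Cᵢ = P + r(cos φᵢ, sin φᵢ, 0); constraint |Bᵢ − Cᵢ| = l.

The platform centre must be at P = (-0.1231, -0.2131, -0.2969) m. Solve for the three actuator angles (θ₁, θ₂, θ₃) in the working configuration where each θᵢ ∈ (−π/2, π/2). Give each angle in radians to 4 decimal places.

arm 1 (φ=0.0°): x'=-0.1231, y'=-0.2131
  A cos θ + B sin θ = C:  0.2331·cos θ + -0.2969·sin θ = -0.2519
  γ=atan2(-0.2969,0.2331)=-0.9052;  ψ=arccos(-0.6674)=2.3015;  θ1=γ+ψ≈1.3963
rotate P by −φ2: (-0.1230, 0.2132, -0.2969)
  e−x'=0.2330;  (l²−L²−(e−x')²−y'²−z²)/2L = -0.2519
  γ=atan2(-0.2969,0.2330)=-0.9054;  ψ=arccos(-0.6674)=2.3015;  θ2=γ+ψ≈1.3961
arm 3 (φ=240.0°): x'=0.2461, y'=-0.0001
  A cos θ + B sin θ = C:  -0.1361·cos θ + -0.2969·sin θ = -0.0263
  √(A²+B²)=0.3266;  θ3 = -2.0006+1.6514 ≈ -0.3492

θ₁ = 1.3963, θ₂ = 1.3961, θ₃ = -0.3492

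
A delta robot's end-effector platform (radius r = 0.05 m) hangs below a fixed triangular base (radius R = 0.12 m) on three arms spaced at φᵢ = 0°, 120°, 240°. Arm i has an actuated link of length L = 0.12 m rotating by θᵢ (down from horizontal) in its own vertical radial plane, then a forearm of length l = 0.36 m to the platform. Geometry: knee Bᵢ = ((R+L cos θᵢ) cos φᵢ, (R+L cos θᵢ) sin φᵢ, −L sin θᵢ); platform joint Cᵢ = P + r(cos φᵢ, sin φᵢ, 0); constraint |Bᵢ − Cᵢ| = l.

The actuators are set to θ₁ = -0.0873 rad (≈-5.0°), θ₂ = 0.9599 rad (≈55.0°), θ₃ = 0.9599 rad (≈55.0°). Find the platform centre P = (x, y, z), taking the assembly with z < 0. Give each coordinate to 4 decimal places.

O1 = (0.1895·cos0.0°, 0.1895·sin0.0°, 0.0105) = (0.1895, 0.0000, 0.0105)
φ2=120.0°: virtual centre (-0.0694, 0.1202, -0.0983), radius l
arm 3 at φ=240.0°: (R−r)+L cos θ3 = 0.1388;  O3 = (-0.0694, -0.1202, -0.0983)
eliminate P² terms by subtracting sphere 1 from 2 and 3
[-0.5179 0.2405 -0.2175]·P = -0.0071;  [-0.5179 -0.2405 -0.2175]·P = -0.0071
Cramer: x(z) = 0.0137-0.4200z;  y(z) = 0.0000+0.0000z
quadratic in z: (1.1764)z²+(0.1268)z+(-0.0986)=0, √Δ=0.6928 → z ∈ {-0.3483, 0.2406}; z = -0.3483 (taking z<0)
x = 0.1600, y = 0.0000

(0.1600, 0.0000, -0.3483)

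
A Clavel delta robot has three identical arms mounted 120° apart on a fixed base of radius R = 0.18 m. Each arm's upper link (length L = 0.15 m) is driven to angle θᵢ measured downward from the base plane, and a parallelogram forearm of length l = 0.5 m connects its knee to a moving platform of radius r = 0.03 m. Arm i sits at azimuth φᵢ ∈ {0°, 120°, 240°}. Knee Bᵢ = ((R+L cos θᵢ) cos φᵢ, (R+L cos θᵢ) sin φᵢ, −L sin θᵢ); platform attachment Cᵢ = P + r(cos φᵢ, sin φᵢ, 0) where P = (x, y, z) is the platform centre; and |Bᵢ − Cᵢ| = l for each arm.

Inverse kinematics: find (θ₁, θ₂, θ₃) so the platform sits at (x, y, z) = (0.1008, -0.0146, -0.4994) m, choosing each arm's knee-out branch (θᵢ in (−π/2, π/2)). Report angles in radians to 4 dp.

θ₁ = 0.2619, θ₂ = 0.8727, θ₃ = 0.7853

rotate P by −φ1: (0.1008, -0.0146, -0.4994)
  A=0.0492, B=-0.4994, C=(l²−L²−A²−y'²−z²)/(2L)=-0.0818
  γ=atan2(-0.4994,0.0492)=-1.4726;  ψ=arccos(-0.1630)=1.7345;  θ1=γ+ψ≈0.2619
rotate P by −φ2: (-0.0630, -0.0800, -0.4994)
  A cos θ + B sin θ = C:  0.2130·cos θ + -0.4994·sin θ = -0.2456
  θ2 = atan2(B,A) + arccos(C/0.5429) = 0.8727
rotate P by −φ3: (-0.0378, 0.0946, -0.4994)
  A cos θ + B sin θ = C:  0.1878·cos θ + -0.4994·sin θ = -0.2203
  √(A²+B²)=0.5335;  θ3 = -1.2112+1.9965 ≈ 0.7853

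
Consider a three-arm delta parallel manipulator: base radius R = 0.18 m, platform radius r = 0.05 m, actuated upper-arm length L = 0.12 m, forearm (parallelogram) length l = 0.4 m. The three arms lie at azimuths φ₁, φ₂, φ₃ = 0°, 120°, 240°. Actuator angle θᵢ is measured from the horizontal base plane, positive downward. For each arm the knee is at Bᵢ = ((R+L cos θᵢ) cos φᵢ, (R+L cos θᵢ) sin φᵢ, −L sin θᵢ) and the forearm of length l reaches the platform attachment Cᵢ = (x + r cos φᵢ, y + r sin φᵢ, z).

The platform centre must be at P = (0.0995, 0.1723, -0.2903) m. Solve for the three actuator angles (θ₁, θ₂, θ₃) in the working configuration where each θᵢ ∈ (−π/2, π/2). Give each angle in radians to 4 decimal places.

θ₁ = -0.3491, θ₂ = -0.3488, θ₃ = 1.3093

rotate P by −φ1: (0.0995, 0.1723, -0.2903)
  A=0.0305, B=-0.2903, C=(l²−L²−A²−y'²−z²)/(2L)=0.1280
  θ1 = atan2(B,A) + arccos(C/0.2919) = -0.3491
rotate P by −φ2: (0.0995, -0.1723, -0.2903)
  A=0.0305, B=-0.2903, C=(l²−L²−A²−y'²−z²)/(2L)=0.1279
  γ=atan2(-0.2903,0.0305)=-1.4660;  ψ=arccos(0.4382)=1.1172;  θ2=γ+ψ≈-0.3488
rotate P by −φ3: (-0.1990, 0.0000, -0.2903)
  e−x'=0.3290;  (l²−L²−(e−x')²−y'²−z²)/2L = -0.1954
  θ3 = atan2(B,A) + arccos(C/0.4387) = 1.3093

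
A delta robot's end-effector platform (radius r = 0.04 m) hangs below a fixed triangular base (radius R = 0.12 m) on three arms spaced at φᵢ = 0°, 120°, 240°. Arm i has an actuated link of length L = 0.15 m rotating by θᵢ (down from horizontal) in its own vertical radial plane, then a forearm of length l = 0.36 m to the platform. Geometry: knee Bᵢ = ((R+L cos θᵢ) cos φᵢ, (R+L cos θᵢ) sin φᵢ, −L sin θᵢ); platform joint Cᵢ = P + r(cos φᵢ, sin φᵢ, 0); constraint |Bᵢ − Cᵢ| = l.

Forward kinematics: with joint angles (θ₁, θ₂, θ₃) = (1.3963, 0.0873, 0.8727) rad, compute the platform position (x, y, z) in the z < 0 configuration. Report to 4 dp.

φ1=0.0°: virtual centre (0.1060, 0.0000, -0.1477), radius l
φ2=120.0°: virtual centre (-0.1147, 0.1987, -0.0131), radius l
O3 = (0.1764·cos240.0°, 0.1764·sin240.0°, -0.1149) = (-0.0882, -0.1528, -0.1149)
subtract pairs → two planes through P
[-0.4415 0.3974 0.2693]·P = 0.0197;  [-0.3885 -0.3056 0.0656]·P = 0.0113
det = 0.2893;  x = -0.0363+0.3746z,  y = 0.0093+-0.2615z
sphere 1 gives Az²+Bz+C=0 with A=1.2087, B=0.1839, C=-0.0874;  B²−4AC=0.4565;  roots -0.3556, 0.2034;  negative root z = -0.3556
x = -0.1695, y = 0.1023

(-0.1695, 0.1023, -0.3556)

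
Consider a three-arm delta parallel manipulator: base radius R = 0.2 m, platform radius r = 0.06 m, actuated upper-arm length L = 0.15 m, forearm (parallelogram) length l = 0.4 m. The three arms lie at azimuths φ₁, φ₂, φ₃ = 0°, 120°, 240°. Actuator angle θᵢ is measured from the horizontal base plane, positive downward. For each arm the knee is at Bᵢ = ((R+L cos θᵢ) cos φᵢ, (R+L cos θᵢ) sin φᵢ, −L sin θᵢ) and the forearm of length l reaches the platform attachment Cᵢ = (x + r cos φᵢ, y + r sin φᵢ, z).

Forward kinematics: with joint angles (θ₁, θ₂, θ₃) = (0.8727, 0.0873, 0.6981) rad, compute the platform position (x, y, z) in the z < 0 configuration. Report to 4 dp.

φ1=0.0°: virtual centre (0.2364, 0.0000, -0.1149), radius l
S2 = (0.2894·cos120.0°, 0.2894·sin120.0°, -0.0131) = (-0.1447, 0.2507, -0.0131)
arm 3 at φ=240.0°: ρ3 = 0.2549;  S3 = (-0.1275, -0.2208, -0.0964)
|S₂|²−|S₁|² = 0.0148;  |S₃|²−|S₁|² = 0.0052
[-0.7623 0.5013 0.2037]·P = 0.0148;  [-0.7277 -0.4415 0.0370]·P = 0.0052
Cramer: x(z) = -0.0130+0.1546z;  y(z) = 0.0098-0.1711z
quadratic in z: (1.0532)z²+(0.1493)z+(-0.0845)=0, √Δ=0.6149 → z ∈ {-0.3628, 0.2211}; z = -0.3628 (taking z<0)
x = -0.0692, y = 0.0719

(-0.0692, 0.0719, -0.3628)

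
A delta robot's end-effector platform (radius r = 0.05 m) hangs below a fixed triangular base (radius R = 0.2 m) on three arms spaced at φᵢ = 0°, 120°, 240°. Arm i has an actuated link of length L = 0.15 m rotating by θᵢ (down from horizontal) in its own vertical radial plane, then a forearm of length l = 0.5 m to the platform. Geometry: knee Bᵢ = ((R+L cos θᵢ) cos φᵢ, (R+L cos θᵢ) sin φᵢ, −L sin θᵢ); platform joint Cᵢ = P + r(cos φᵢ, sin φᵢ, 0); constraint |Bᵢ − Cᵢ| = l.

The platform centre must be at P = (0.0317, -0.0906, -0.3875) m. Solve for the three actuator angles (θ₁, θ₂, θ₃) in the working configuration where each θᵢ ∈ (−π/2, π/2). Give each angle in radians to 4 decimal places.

rotate P by −φ1: (0.0317, -0.0906, -0.3875)
  A=0.1183, B=-0.3875, C=(l²−L²−A²−y'²−z²)/(2L)=0.1838
  θ1 = atan2(B,A) + arccos(C/0.4052) = -0.1746
arm 2 (φ=120.0°): x'=-0.0943, y'=0.0178
  e−x'=0.2443;  (l²−L²−(e−x')²−y'²−z²)/2L = 0.0578
  γ=atan2(-0.3875,0.2443)=-1.0083;  ψ=arccos(0.1262)=1.4443;  θ2=γ+ψ≈0.4360
φ3=240.0° → target in arm frame (0.0626, 0.0728)
  A=0.0874, B=-0.3875, C=(l²−L²−A²−y'²−z²)/(2L)=0.2147
  θ3 = atan2(B,A) + arccos(C/0.3972) = -0.3493

θ₁ = -0.1746, θ₂ = 0.4360, θ₃ = -0.3493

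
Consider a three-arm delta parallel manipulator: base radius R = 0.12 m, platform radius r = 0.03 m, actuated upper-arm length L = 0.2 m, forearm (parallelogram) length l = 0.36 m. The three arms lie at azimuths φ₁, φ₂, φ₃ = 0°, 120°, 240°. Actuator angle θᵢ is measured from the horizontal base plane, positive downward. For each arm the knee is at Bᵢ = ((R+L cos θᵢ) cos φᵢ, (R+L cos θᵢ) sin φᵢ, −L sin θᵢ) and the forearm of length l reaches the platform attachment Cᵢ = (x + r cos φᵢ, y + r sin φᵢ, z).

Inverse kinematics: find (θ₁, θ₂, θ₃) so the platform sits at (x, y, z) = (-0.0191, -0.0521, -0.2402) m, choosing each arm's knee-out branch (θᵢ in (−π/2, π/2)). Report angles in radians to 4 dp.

φ1=0.0° → target in arm frame (-0.0191, -0.0521)
  A cos θ + B sin θ = C:  0.1091·cos θ + -0.2402·sin θ = 0.0432
  γ=atan2(-0.2402,0.1091)=-1.1445;  ψ=arccos(0.1638)=1.4062;  θ1=γ+ψ≈0.2618
arm 2 (φ=120.0°): x'=-0.0356, y'=0.0426
  A=0.1256, B=-0.2402, C=(l²−L²−A²−y'²−z²)/(2L)=0.0358
  γ=atan2(-0.2402,0.1256)=-1.0891;  ψ=arccos(0.1321)=1.4383;  θ2=γ+ψ≈0.3492
rotate P by −φ3: (0.0547, 0.0095, -0.2402)
  A cos θ + B sin θ = C:  0.0353·cos θ + -0.2402·sin θ = 0.0764
  γ=atan2(-0.2402,0.0353)=-1.4248;  ψ=arccos(0.3147)=1.2506;  θ3=γ+ψ≈-0.1741

θ₁ = 0.2618, θ₂ = 0.3492, θ₃ = -0.1741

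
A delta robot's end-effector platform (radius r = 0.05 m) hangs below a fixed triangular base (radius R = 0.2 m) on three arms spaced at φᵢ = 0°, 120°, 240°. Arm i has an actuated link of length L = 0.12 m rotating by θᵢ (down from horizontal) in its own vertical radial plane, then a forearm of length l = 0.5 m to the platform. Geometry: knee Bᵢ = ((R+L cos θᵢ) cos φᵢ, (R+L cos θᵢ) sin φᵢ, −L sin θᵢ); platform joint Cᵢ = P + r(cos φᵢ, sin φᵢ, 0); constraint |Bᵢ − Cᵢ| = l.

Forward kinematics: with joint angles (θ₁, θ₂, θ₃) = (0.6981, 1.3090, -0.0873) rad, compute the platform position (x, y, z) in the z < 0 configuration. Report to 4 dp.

φ1=0.0°: virtual centre (0.2419, 0.0000, -0.0771), radius l
arm 2 at φ=120.0°: e+L cos θ2 = 0.1811;  S2 = (-0.0905, 0.1568, -0.1159)
φ3=240.0°: virtual centre (-0.1348, -0.2334, 0.0105), radius l
|S₂|²−|S₁|² = -0.0183;  |S₃|²−|S₁|² = 0.0083
[-0.6649 0.3136 -0.0776]·P = -0.0183;  [-0.7534 -0.4669 0.1752]·P = 0.0083
Cramer: x(z) = 0.0108+0.0343z;  y(z) = -0.0352+0.3200z
into |P−S₁|² = l²: 1.1035z² + 0.1159z + -0.1894 = 0;  Δ = 0.8495;  z = -0.4701 or 0.3651 → z<0 root = -0.4701
x = -0.0053, y = -0.1857

(-0.0053, -0.1857, -0.4701)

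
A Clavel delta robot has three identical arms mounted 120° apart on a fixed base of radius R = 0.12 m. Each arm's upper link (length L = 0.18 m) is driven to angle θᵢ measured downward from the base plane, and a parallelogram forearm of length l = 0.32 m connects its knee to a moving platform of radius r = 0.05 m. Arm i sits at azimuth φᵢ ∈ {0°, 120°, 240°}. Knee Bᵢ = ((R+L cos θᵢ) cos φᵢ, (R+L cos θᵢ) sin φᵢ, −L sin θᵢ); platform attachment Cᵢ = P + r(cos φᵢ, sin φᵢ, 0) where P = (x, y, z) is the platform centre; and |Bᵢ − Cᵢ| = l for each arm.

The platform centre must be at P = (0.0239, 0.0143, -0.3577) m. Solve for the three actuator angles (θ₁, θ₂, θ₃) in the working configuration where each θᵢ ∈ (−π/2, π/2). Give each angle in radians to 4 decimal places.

θ₁ = 0.6110, θ₂ = 0.6979, θ₃ = 0.7853

φ1=0.0° → target in arm frame (0.0239, 0.0143)
  A=0.0461, B=-0.3577, C=(l²−L²−A²−y'²−z²)/(2L)=-0.1674
  θ1 = atan2(B,A) + arccos(C/0.3607) = 0.6110
arm 2 (φ=120.0°): x'=0.0004, y'=-0.0278
  e−x'=0.0696;  (l²−L²−(e−x')²−y'²−z²)/2L = -0.1766
  √(A²+B²)=0.3644;  θ2 = -1.3787+2.0766 ≈ 0.6979
φ3=240.0° → target in arm frame (-0.0243, 0.0135)
  A=0.0943, B=-0.3577, C=(l²−L²−A²−y'²−z²)/(2L)=-0.1862
  θ3 = atan2(B,A) + arccos(C/0.3699) = 0.7853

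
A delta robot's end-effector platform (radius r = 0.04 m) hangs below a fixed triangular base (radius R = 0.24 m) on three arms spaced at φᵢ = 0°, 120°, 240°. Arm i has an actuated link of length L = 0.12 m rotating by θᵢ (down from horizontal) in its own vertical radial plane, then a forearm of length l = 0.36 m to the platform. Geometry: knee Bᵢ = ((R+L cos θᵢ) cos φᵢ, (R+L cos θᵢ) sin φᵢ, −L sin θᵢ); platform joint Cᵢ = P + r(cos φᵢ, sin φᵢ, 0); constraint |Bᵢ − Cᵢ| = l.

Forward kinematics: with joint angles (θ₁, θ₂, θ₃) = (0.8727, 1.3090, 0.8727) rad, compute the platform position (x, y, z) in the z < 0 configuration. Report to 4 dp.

arm 1 at φ=0.0°: e+L cos θ1 = 0.2771;  centre 1 = (0.2771, 0.0000, -0.0919)
φ2=120.0°: virtual centre (-0.1155, 0.2001, -0.1159), radius l
centre 3 = (0.2771·cos240.0°, 0.2771·sin240.0°, -0.0919) = (-0.1386, -0.2400, -0.0919)
subtract pairs → two planes through P
linear system: -0.7853x+0.4002y = -0.0184−-0.0480z; -0.8314x+-0.4800y = 0.0000−0.0000z
det = 0.7097;  x = 0.0125+-0.0324z,  y = -0.0216+0.0562z
quadratic in z: (1.0042)z²+(0.1986)z+(-0.0506)=0, √Δ=0.4928 → z ∈ {-0.3442, 0.1465}; z = -0.3442 (taking z<0)
x = 0.0236, y = -0.0409

(0.0236, -0.0409, -0.3442)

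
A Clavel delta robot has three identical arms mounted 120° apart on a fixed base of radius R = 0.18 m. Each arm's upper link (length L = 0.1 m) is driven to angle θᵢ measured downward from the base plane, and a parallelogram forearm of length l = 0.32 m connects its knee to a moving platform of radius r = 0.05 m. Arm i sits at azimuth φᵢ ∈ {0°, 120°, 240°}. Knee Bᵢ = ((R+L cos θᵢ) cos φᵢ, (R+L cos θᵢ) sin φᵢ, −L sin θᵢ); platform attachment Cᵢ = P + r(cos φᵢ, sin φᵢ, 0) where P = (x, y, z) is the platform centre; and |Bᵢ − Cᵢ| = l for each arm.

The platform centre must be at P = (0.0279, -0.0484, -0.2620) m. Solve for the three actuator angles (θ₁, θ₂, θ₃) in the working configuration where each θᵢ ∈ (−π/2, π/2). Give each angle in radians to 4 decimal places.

θ₁ = 0.1749, θ₂ = 0.7858, θ₃ = 0.1744

arm 1 (φ=0.0°): x'=0.0279, y'=-0.0484
  A=0.1021, B=-0.2620, C=(l²−L²−A²−y'²−z²)/(2L)=0.0549
  γ=atan2(-0.2620,0.1021)=-1.1992;  ψ=arccos(0.1954)=1.3741;  θ1=γ+ψ≈0.1749
φ2=120.0° → target in arm frame (-0.0559, 0.0000)
  e−x'=0.1859;  (l²−L²−(e−x')²−y'²−z²)/2L = -0.0540
  √(A²+B²)=0.3212;  θ2 = -0.9538+1.7395 ≈ 0.7858
φ3=240.0° → target in arm frame (0.0280, 0.0484)
  A=0.1020, B=-0.2620, C=(l²−L²−A²−y'²−z²)/(2L)=0.0550
  γ=atan2(-0.2620,0.1020)=-1.1994;  ψ=arccos(0.1957)=1.3738;  θ3=γ+ψ≈0.1744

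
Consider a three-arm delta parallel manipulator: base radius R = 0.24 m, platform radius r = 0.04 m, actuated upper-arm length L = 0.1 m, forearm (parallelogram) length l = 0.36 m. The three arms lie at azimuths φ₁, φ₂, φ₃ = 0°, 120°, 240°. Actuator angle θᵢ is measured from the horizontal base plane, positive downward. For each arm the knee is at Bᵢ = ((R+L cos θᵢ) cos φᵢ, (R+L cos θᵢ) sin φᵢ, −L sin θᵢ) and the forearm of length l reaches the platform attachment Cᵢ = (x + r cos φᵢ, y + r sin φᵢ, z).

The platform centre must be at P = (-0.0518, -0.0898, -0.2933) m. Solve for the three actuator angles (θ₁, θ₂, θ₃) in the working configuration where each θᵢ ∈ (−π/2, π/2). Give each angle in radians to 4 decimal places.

θ₁ = 1.2216, θ₂ = 1.2221, θ₃ = -0.0871

arm 1 (φ=0.0°): x'=-0.0518, y'=-0.0898
  e−x'=0.2518;  (l²−L²−(e−x')²−y'²−z²)/2L = -0.1895
  γ=atan2(-0.2933,0.2518)=-0.8614;  ψ=arccos(-0.4901)=2.0830;  θ1=γ+ψ≈1.2216
rotate P by −φ2: (-0.0519, 0.0898, -0.2933)
  A cos θ + B sin θ = C:  0.2519·cos θ + -0.2933·sin θ = -0.1896
  √(A²+B²)=0.3866;  θ2 = -0.8612+2.0834 ≈ 1.2221
φ3=240.0° → target in arm frame (0.1037, 0.0000)
  A cos θ + B sin θ = C:  0.0963·cos θ + -0.2933·sin θ = 0.1215
  θ3 = atan2(B,A) + arccos(C/0.3087) = -0.0871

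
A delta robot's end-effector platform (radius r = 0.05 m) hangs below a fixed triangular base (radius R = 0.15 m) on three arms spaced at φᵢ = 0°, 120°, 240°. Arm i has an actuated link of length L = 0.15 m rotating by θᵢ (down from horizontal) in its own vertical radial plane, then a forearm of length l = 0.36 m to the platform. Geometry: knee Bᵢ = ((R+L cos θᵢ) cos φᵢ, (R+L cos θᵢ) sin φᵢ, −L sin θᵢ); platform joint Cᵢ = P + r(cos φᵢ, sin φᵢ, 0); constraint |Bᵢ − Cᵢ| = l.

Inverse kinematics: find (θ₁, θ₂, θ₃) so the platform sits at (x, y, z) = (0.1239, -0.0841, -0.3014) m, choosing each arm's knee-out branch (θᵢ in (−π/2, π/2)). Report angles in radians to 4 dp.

θ₁ = -0.1742, θ₂ = 1.0475, θ₃ = 0.4364

arm 1 (φ=0.0°): x'=0.1239, y'=-0.0841
  e−x'=-0.0239;  (l²−L²−(e−x')²−y'²−z²)/2L = 0.0287
  γ=atan2(-0.3014,-0.0239)=-1.6499;  ψ=arccos(0.0950)=1.4757;  θ1=γ+ψ≈-0.1742
rotate P by −φ2: (-0.1348, -0.0653, -0.3014)
  e−x'=0.2348;  (l²−L²−(e−x')²−y'²−z²)/2L = -0.1437
  √(A²+B²)=0.3821;  θ2 = -0.9090+1.9565 ≈ 1.0475
φ3=240.0° → target in arm frame (0.0109, 0.1494)
  e−x'=0.0891;  (l²−L²−(e−x')²−y'²−z²)/2L = -0.0466
  θ3 = atan2(B,A) + arccos(C/0.3143) = 0.4364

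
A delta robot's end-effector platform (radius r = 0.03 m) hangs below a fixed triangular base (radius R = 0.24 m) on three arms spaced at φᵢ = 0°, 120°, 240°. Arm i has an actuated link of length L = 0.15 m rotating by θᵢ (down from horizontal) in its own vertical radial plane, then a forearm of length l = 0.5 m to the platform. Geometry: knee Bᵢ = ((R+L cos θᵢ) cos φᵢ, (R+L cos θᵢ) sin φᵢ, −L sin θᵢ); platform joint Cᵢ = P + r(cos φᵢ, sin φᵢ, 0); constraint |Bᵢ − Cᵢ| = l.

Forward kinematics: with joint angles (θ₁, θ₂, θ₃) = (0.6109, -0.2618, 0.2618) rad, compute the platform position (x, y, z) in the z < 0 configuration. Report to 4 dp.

(-0.0723, 0.0474, -0.3751)

φ1=0.0°: virtual centre (0.3329, 0.0000, -0.0860), radius l
centre 2 = (0.3549·cos120.0°, 0.3549·sin120.0°, 0.0388) = (-0.1774, 0.3073, 0.0388)
φ3=240.0°: virtual centre (-0.1774, -0.3073, -0.0388), radius l
eliminate P² terms by subtracting sphere 1 from 2 and 3
linear system: -1.0206x+0.6147y = 0.0092−0.2497z; -1.0206x+-0.6147y = 0.0092−0.0944z
Cramer: x(z) = -0.0091+0.1686z;  y(z) = 0.0000-0.1263z
sphere 1 gives Az²+Bz+C=0 with A=1.0444, B=0.0568, C=-0.1257;  B²−4AC=0.5283;  roots -0.3751, 0.3208;  negative root z = -0.3751
x = -0.0723, y = 0.0474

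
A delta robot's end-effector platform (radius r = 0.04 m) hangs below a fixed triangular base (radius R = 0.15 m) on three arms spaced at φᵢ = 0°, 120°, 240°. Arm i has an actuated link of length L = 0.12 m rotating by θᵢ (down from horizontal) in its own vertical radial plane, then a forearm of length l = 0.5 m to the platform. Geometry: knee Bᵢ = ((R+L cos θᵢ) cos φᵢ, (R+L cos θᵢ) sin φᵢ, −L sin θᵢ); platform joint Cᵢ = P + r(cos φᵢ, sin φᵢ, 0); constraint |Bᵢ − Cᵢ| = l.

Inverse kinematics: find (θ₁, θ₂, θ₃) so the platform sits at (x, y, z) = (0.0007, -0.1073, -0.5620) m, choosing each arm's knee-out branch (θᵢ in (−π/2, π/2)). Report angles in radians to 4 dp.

arm 1 (φ=0.0°): x'=0.0007, y'=-0.1073
  A cos θ + B sin θ = C:  0.1093·cos θ + -0.5620·sin θ = -0.4321
  γ=atan2(-0.5620,0.1093)=-1.3787;  ψ=arccos(-0.7547)=2.4260;  θ1=γ+ψ≈1.0473
φ2=120.0° → target in arm frame (-0.0933, 0.0530)
  A=0.2033, B=-0.5620, C=(l²−L²−A²−y'²−z²)/(2L)=-0.5182
  θ2 = atan2(B,A) + arccos(C/0.5976) = 1.3965
φ3=240.0° → target in arm frame (0.0926, 0.0543)
  e−x'=0.0174;  (l²−L²−(e−x')²−y'²−z²)/2L = -0.3479
  √(A²+B²)=0.5623;  θ3 = -1.5398+2.2379 ≈ 0.6981

θ₁ = 1.0473, θ₂ = 1.3965, θ₃ = 0.6981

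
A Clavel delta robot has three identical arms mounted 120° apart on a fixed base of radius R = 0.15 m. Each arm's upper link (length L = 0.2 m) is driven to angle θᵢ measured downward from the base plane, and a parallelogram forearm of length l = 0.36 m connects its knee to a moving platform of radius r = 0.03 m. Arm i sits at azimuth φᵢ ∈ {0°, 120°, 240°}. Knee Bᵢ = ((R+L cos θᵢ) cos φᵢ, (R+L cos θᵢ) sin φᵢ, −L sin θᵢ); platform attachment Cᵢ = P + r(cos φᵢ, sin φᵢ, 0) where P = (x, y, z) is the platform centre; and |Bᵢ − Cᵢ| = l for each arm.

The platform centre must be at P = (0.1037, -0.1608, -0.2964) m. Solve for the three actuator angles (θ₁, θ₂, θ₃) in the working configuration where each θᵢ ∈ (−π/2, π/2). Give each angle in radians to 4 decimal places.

θ₁ = 0.2617, θ₂ = 1.3961, θ₃ = 0.3490

arm 1 (φ=0.0°): x'=0.1037, y'=-0.1608
  A cos θ + B sin θ = C:  0.0163·cos θ + -0.2964·sin θ = -0.0609
  γ=atan2(-0.2964,0.0163)=-1.5159;  ψ=arccos(-0.2053)=1.7776;  θ1=γ+ψ≈0.2617
arm 2 (φ=120.0°): x'=-0.1911, y'=-0.0094
  A=0.3111, B=-0.2964, C=(l²−L²−A²−y'²−z²)/(2L)=-0.2378
  √(A²+B²)=0.4297;  θ2 = -0.7612+2.1573 ≈ 1.3961
rotate P by −φ3: (0.0874, 0.1702, -0.2964)
  e−x'=0.0326;  (l²−L²−(e−x')²−y'²−z²)/2L = -0.0707
  √(A²+B²)=0.2982;  θ3 = -1.4613+1.8102 ≈ 0.3490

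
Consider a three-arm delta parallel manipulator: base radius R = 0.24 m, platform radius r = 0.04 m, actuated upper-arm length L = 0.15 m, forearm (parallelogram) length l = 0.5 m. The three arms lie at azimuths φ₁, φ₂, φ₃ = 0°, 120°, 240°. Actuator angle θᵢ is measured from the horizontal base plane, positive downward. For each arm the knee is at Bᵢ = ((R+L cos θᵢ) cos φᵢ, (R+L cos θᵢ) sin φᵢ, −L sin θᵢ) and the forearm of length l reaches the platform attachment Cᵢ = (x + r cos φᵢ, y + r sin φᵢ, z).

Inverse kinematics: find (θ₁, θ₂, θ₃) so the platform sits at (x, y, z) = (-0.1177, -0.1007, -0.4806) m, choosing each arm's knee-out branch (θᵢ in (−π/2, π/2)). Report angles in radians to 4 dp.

arm 1 (φ=0.0°): x'=-0.1177, y'=-0.1007
  e−x'=0.3177;  (l²−L²−(e−x')²−y'²−z²)/2L = -0.3818
  θ1 = atan2(B,A) + arccos(C/0.5761) = 1.3086
rotate P by −φ2: (-0.0284, 0.1523, -0.4806)
  e−x'=0.2284;  (l²−L²−(e−x')²−y'²−z²)/2L = -0.2627
  γ=atan2(-0.4806,0.2284)=-1.1272;  ψ=arccos(-0.4937)=2.0872;  θ2=γ+ψ≈0.9600
φ3=240.0° → target in arm frame (0.1461, -0.0516)
  A cos θ + B sin θ = C:  0.0539·cos θ + -0.4806·sin θ = -0.0302
  θ3 = atan2(B,A) + arccos(C/0.4836) = 0.1742

θ₁ = 1.3086, θ₂ = 0.9600, θ₃ = 0.1742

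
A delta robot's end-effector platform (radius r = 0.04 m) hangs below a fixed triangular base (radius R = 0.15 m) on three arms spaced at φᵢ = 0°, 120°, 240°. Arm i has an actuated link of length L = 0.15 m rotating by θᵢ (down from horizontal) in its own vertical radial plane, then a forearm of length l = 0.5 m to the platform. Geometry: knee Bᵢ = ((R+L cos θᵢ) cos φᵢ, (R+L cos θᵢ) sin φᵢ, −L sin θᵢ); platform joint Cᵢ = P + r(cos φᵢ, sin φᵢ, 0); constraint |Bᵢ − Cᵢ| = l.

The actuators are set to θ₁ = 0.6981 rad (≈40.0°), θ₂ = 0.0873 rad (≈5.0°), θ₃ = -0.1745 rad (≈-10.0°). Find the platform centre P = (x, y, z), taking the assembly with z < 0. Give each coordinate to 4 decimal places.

φ1=0.0°: virtual centre (0.2249, 0.0000, -0.0964), radius l
arm 2 at φ=120.0°: (R−r)+L cos θ2 = 0.2594;  S2 = (-0.1297, 0.2247, -0.0131)
arm 3 at φ=240.0°: (R−r)+L cos θ3 = 0.2577;  S3 = (-0.1289, -0.2232, 0.0260)
eliminate P² terms by subtracting sphere 1 from 2 and 3
[-0.7092 0.4493 0.1667]·P = 0.0076;  [-0.7075 -0.4464 0.2449]·P = 0.0072
det = 0.6345;  x = -0.0105+0.2907z,  y = 0.0004+0.0879z
quadratic in z: (1.0922)z²+(0.0561)z+(-0.1853)=0, √Δ=0.9015 → z ∈ {-0.4384, 0.3870}; z = -0.4384 (taking z<0)
x = -0.1379, y = -0.0381

(-0.1379, -0.0381, -0.4384)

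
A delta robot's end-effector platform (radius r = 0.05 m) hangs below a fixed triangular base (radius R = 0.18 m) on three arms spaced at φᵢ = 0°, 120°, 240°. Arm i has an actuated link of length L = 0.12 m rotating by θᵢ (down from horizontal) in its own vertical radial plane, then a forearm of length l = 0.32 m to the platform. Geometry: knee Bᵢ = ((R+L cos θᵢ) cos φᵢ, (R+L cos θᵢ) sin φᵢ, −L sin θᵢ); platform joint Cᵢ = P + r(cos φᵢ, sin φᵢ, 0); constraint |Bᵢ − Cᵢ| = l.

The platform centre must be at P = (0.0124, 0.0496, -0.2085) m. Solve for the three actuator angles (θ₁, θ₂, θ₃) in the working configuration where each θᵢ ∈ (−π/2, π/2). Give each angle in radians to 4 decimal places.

φ1=0.0° → target in arm frame (0.0124, 0.0496)
  e−x'=0.1176;  (l²−L²−(e−x')²−y'²−z²)/2L = 0.1177
  θ1 = atan2(B,A) + arccos(C/0.2394) = -0.0003
arm 2 (φ=120.0°): x'=0.0368, y'=-0.0355
  A=0.0932, B=-0.2085, C=(l²−L²−A²−y'²−z²)/(2L)=0.1440
  θ2 = atan2(B,A) + arccos(C/0.2284) = -0.2619
φ3=240.0° → target in arm frame (-0.0492, -0.0141)
  A=0.1792, B=-0.2085, C=(l²−L²−A²−y'²−z²)/(2L)=0.0510
  θ3 = atan2(B,A) + arccos(C/0.2749) = 0.5233

θ₁ = -0.0003, θ₂ = -0.2619, θ₃ = 0.5233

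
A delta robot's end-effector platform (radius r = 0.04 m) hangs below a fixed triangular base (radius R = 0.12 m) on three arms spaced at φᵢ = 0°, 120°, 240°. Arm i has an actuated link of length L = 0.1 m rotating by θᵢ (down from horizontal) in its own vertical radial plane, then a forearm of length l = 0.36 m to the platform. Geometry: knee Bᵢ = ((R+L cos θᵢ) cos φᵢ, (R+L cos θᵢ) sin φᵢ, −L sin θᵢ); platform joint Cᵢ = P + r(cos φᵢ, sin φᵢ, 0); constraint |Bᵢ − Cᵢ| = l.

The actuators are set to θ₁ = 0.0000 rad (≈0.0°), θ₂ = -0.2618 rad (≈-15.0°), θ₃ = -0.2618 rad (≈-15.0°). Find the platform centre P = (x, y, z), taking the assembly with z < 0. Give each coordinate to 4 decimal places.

(-0.0274, 0.0000, -0.2943)

S1 = (0.1800·cos0.0°, 0.1800·sin0.0°, 0.0000) = (0.1800, 0.0000, 0.0000)
φ2=120.0°: virtual centre (-0.0883, 0.1529, 0.0259), radius l
φ3=240.0°: virtual centre (-0.0883, -0.1529, 0.0259), radius l
subtract pairs → two planes through P
[-0.5366 0.3059 0.0518]·P = -0.0005;  [-0.5366 -0.3059 0.0518]·P = -0.0005
det = 0.3283;  x = 0.0010+0.0965z,  y = 0.0000+0.0000z
quadratic in z: (1.0093)z²+(-0.0345)z+(-0.0976)=0, √Δ=0.6286 → z ∈ {-0.2943, 0.3285}; z = -0.2943 (taking z<0)
x = -0.0274, y = 0.0000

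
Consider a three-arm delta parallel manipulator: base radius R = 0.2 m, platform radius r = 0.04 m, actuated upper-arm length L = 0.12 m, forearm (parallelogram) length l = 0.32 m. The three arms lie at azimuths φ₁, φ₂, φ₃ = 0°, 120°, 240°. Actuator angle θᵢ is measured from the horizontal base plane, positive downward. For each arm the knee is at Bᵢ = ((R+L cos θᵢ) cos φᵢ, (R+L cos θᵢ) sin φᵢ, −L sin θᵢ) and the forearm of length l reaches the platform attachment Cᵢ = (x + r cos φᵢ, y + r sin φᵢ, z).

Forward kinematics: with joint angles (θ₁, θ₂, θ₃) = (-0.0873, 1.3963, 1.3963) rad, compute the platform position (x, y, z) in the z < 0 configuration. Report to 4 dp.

centre 1 = (0.2795·cos0.0°, 0.2795·sin0.0°, 0.0105) = (0.2795, 0.0000, 0.0105)
φ2=120.0°: virtual centre (-0.0904, 0.1566, -0.1182), radius l
centre 3 = (0.1808·cos240.0°, 0.1808·sin240.0°, -0.1182) = (-0.0904, -0.1566, -0.1182)
eliminate P² terms by subtracting sphere 1 from 2 and 3
linear system: -0.7399x+0.3132y = -0.0316−-0.2573z; -0.7399x+-0.3132y = -0.0316−-0.2573z
Cramer: x(z) = 0.0427-0.3477z;  y(z) = 0.0000+0.0000z
quadratic in z: (1.1209)z²+(0.1438)z+(-0.0462)=0, √Δ=0.4773 → z ∈ {-0.2770, 0.1488}; z = -0.2770 (taking z<0)
x = 0.1390, y = 0.0000

(0.1390, 0.0000, -0.2770)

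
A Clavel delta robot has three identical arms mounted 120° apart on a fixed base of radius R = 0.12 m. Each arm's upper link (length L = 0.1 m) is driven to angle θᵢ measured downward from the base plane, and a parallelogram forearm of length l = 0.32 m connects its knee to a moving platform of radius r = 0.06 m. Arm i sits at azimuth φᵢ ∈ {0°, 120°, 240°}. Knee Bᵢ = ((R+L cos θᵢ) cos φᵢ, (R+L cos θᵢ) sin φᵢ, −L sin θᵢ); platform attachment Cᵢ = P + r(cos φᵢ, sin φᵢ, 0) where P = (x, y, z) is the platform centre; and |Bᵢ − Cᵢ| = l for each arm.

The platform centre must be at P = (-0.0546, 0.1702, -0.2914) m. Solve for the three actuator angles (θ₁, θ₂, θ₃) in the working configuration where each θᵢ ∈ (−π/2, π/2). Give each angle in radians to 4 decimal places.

θ₁ = 0.9603, θ₂ = -0.2614, θ₃ = 1.2223

φ1=0.0° → target in arm frame (-0.0546, 0.1702)
  A cos θ + B sin θ = C:  0.1146·cos θ + -0.2914·sin θ = -0.1731
  √(A²+B²)=0.3131;  θ1 = -1.1961+2.1564 ≈ 0.9603
arm 2 (φ=120.0°): x'=0.1747, y'=-0.0378
  e−x'=-0.1147;  (l²−L²−(e−x')²−y'²−z²)/2L = -0.0355
  γ=atan2(-0.2914,-0.1147)=-1.9458;  ψ=arccos(-0.1134)=1.6844;  θ2=γ+ψ≈-0.2614
φ3=240.0° → target in arm frame (-0.1201, -0.1324)
  A cos θ + B sin θ = C:  0.1801·cos θ + -0.2914·sin θ = -0.2124
  θ3 = atan2(B,A) + arccos(C/0.3426) = 1.2223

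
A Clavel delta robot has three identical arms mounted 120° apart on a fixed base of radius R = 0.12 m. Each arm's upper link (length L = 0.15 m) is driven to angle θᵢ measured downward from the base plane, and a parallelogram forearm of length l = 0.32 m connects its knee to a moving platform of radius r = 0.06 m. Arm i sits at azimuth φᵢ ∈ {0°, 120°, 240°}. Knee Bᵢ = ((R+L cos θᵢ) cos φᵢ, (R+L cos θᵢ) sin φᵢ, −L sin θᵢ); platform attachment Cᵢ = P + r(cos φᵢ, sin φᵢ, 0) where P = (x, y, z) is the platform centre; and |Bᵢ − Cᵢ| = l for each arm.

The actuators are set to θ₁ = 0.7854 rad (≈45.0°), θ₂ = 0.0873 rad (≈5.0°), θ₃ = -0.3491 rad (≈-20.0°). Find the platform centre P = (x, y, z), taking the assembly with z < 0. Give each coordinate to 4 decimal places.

(-0.1212, -0.0435, -0.2401)

O1 = (0.1661·cos0.0°, 0.1661·sin0.0°, -0.1061) = (0.1661, 0.0000, -0.1061)
O2 = (0.2094·cos120.0°, 0.2094·sin120.0°, -0.0131) = (-0.1047, 0.1814, -0.0131)
arm 3 at φ=240.0°: e+L cos θ3 = 0.2010;  O3 = (-0.1005, -0.1740, 0.0513)
subtract pairs → two planes through P
[-0.5416 0.3627 0.1860]·P = 0.0052;  [-0.5331 -0.3481 0.3147]·P = 0.0042
det = 0.3819;  x = -0.0087+0.4685z,  y = 0.0013+0.1868z
sphere 1 gives Az²+Bz+C=0 with A=1.2544, B=0.0489, C=-0.0606;  B²−4AC=0.3064;  roots -0.2401, 0.2012;  negative root z = -0.2401
x = -0.1212, y = -0.0435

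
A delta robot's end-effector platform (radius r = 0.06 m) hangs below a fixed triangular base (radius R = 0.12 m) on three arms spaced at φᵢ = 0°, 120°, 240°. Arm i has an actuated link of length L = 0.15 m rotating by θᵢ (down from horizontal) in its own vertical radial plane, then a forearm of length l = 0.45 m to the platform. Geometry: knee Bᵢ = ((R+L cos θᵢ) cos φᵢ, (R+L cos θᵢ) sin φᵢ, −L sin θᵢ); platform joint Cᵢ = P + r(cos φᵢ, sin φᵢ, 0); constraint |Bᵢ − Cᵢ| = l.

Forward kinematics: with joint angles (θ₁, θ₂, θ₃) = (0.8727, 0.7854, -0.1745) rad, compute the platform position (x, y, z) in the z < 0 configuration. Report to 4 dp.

O1 = (0.1564·cos0.0°, 0.1564·sin0.0°, -0.1149) = (0.1564, 0.0000, -0.1149)
φ2=120.0°: virtual centre (-0.0830, 0.1438, -0.1061), radius l
φ3=240.0°: virtual centre (-0.1039, -0.1799, 0.0260), radius l
|O₂|²−|O₁|² = 0.0012;  |O₃|²−|O₁|² = 0.0062
plane₁₂: -0.4789x+0.2876y+0.0177z = 0.0012
det = 0.3220;  x = -0.0068+0.2716z,  y = -0.0073+0.3906z
into |P−O₁|² = l²: 1.2263z² + 0.1355z + -0.1626 = 0;  Δ = 0.8160;  z = -0.4235 or 0.3131 → z<0 root = -0.4235
x = -0.1218, y = -0.1727

(-0.1218, -0.1727, -0.4235)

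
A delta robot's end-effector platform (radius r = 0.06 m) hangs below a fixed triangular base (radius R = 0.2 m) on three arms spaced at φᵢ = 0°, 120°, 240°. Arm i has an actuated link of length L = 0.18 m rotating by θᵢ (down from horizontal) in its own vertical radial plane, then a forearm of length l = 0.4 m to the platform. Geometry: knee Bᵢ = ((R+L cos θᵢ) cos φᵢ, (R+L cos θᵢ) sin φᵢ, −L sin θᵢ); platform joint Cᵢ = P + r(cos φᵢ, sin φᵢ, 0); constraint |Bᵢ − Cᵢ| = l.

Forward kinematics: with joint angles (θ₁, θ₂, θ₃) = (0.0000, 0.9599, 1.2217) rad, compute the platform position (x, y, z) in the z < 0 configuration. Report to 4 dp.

φ1=0.0°: virtual centre (0.3200, 0.0000, 0.0000), radius l
φ2=120.0°: virtual centre (-0.1216, 0.2107, -0.1474), radius l
arm 3 at φ=240.0°: e+L cos θ3 = 0.2016;  S3 = (-0.1008, -0.1746, -0.1691)
subtract pairs → two planes through P
[-0.8832 0.4213 -0.2949]·P = -0.0215;  [-0.8416 -0.3491 -0.3383]·P = -0.0332
Cramer: x(z) = 0.0324-0.3703z;  y(z) = 0.0169-0.0764z
quadratic in z: (1.1429)z²+(0.2104)z+(-0.0770)=0, √Δ=0.6295 → z ∈ {-0.3674, 0.1833}; z = -0.3674 (taking z<0)
x = 0.1685, y = 0.0450

(0.1685, 0.0450, -0.3674)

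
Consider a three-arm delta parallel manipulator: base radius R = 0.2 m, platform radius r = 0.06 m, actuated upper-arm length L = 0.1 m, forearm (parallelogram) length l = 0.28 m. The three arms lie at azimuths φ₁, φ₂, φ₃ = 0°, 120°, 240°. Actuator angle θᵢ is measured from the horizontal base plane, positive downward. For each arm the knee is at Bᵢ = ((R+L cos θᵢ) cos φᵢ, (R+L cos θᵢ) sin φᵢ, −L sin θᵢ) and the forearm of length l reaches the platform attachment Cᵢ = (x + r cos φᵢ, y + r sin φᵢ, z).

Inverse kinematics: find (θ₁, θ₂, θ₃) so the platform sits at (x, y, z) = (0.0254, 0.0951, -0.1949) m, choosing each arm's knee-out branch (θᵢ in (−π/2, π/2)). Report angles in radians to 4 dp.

θ₁ = 0.3484, θ₂ = -0.1747, θ₃ = 1.3091

arm 1 (φ=0.0°): x'=0.0254, y'=0.0951
  A=0.1146, B=-0.1949, C=(l²−L²−A²−y'²−z²)/(2L)=0.0412
  γ=atan2(-0.1949,0.1146)=-1.0393;  ψ=arccos(0.1822)=1.3876;  θ1=γ+ψ≈0.3484
φ2=120.0° → target in arm frame (0.0697, -0.0695)
  A cos θ + B sin θ = C:  0.0703·cos θ + -0.1949·sin θ = 0.1031
  √(A²+B²)=0.2072;  θ2 = -1.2244+1.0497 ≈ -0.1747
rotate P by −φ3: (-0.0951, -0.0256, -0.1949)
  A=0.2351, B=-0.1949, C=(l²−L²−A²−y'²−z²)/(2L)=-0.1275
  θ3 = atan2(B,A) + arccos(C/0.3054) = 1.3091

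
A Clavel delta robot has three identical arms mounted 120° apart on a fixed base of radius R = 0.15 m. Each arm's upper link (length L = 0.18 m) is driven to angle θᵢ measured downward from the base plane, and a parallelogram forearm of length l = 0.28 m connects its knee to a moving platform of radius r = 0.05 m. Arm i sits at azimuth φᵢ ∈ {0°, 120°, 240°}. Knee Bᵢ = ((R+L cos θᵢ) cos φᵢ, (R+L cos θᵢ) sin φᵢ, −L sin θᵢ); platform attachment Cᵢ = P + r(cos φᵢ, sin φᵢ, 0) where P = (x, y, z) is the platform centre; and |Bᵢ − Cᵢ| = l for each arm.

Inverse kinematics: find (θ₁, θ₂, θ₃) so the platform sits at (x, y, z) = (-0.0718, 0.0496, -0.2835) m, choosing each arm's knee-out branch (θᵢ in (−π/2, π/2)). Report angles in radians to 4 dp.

arm 1 (φ=0.0°): x'=-0.0718, y'=0.0496
  e−x'=0.1718;  (l²−L²−(e−x')²−y'²−z²)/2L = -0.1843
  θ1 = atan2(B,A) + arccos(C/0.3315) = 1.1343
φ2=120.0° → target in arm frame (0.0789, 0.0374)
  A=0.0211, B=-0.2835, C=(l²−L²−A²−y'²−z²)/(2L)=-0.1006
  √(A²+B²)=0.2843;  θ2 = -1.4963+1.9325 ≈ 0.4362
arm 3 (φ=240.0°): x'=-0.0071, y'=-0.0870
  e−x'=0.1071;  (l²−L²−(e−x')²−y'²−z²)/2L = -0.1483
  θ3 = atan2(B,A) + arccos(C/0.3030) = 0.8725

θ₁ = 1.1343, θ₂ = 0.4362, θ₃ = 0.8725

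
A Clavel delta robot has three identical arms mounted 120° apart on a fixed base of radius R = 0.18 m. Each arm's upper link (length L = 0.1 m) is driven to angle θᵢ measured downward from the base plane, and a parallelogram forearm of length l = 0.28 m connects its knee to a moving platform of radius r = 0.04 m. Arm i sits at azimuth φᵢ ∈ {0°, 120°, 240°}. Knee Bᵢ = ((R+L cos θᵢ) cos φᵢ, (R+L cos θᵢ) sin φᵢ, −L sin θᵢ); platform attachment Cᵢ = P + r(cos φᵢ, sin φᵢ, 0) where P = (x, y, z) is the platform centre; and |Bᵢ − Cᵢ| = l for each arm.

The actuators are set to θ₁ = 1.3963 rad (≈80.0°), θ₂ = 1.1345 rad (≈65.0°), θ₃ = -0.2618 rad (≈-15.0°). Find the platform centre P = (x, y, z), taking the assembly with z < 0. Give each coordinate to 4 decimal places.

(-0.0767, -0.0875, -0.2249)

arm 1 at φ=0.0°: ρ1 = 0.1574;  O1 = (0.1574, 0.0000, -0.0985)
arm 2 at φ=120.0°: ρ2 = 0.1823;  O2 = (-0.0911, 0.1578, -0.0906)
O3 = (0.2366·cos240.0°, 0.2366·sin240.0°, 0.0259) = (-0.1183, -0.2049, 0.0259)
subtract pairs → two planes through P
linear system: -0.4970x+0.3157y = 0.0070−0.0157z; -0.5513x+-0.4098y = 0.0222−0.2487z
Cramer: x(z) = -0.0261+0.2249z;  y(z) = -0.0190+0.3044z
into |P−O₁|² = l²: 1.1432z² + 0.1029z + -0.0347 = 0;  Δ = 0.1692;  z = -0.2249 or 0.1349 → z<0 root = -0.2249
x = -0.0767, y = -0.0875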